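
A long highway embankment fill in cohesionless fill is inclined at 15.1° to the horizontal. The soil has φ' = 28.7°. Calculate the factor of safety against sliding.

For a dry cohesionless infinite slope the factor of safety is FS = tanφ' / tanβ.
FS = tan28.7° / tan15.1° = 0.5475 / 0.2698 = 2.029

FS = 2.03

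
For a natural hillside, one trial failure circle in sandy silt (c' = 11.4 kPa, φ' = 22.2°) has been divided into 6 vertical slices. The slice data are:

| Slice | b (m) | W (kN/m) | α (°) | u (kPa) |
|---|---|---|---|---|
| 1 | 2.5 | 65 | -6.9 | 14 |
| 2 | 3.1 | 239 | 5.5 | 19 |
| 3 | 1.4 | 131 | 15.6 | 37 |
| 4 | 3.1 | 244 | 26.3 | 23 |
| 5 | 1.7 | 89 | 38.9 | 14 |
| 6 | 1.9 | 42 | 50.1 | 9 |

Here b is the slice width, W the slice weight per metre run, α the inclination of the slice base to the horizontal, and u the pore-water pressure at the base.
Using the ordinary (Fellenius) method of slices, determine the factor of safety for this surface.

Ordinary method of slices: FS = Σ[c'·Δl_i + (W_i cosα_i − u_i·Δl_i)·tanφ'] / Σ W_i sinα_i, with Δl_i = b_i / cosα_i.
Slice 1: Δl = 2.5/cos(-6.9°) = 2.518 m; N'_1 = 65·cos(-6.9°) − 14·2.518 = 29.3; c'Δl = 28.71; W sinα = -7.8
Slice 2: Δl = 3.1/cos5.5° = 3.114 m; N'_2 = 239·cos5.5° − 19·3.114 = 178.7; c'Δl = 35.50; W sinα = 22.9
Slice 3: Δl = 1.4/cos15.6° = 1.454 m; N'_3 = 131·cos15.6° − 37·1.454 = 72.4; c'Δl = 16.57; W sinα = 35.2
Slice 4: Δl = 3.1/cos26.3° = 3.458 m; N'_4 = 244·cos26.3° − 23·3.458 = 139.2; c'Δl = 39.42; W sinα = 108.1
Slice 5: Δl = 1.7/cos38.9° = 2.184 m; N'_5 = 89·cos38.9° − 14·2.184 = 38.7; c'Δl = 24.90; W sinα = 55.9
Slice 6: Δl = 1.9/cos50.1° = 2.962 m; N'_6 = 42·cos50.1° − 9·2.962 = 0.3; c'Δl = 33.77; W sinα = 32.2
Σc'Δl = 178.9 kN/m; ΣN' = 458.6 kN/m; ΣW sinα = 246.5 kN/m
Resisting = 178.9 + 458.6·tan22.2° = 178.9 + 187.1 = 366.0 kN/m
FS = 366.0 / 246.5 = 1.485

FS = 1.48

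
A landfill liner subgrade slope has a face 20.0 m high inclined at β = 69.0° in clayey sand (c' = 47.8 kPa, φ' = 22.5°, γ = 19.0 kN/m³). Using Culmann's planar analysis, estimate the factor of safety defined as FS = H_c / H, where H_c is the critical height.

FS = 1.39

H_c = (4c'/γ) · sinβ cosφ' / [1 − cos(β − φ')]
    = (4·47.8/19.0) · sin69.0°·cos22.5° / [1 − cos46.5°]
    = 10.063 · 0.8625 / 0.3116 = 27.85 m
FS = H_c / H = 27.85 / 20.0 = 1.393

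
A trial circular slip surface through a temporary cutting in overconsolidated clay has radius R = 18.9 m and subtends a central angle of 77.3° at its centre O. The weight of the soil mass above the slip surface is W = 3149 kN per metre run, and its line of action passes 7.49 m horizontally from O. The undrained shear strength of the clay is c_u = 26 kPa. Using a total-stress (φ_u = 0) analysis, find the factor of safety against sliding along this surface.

Taking moments about the centre O, the resisting moment is provided by the undrained shear strength acting along the arc:
Arc length L_a = R·θ = 18.9·(77.3°·π/180) = 18.9·1.3491 = 25.50 m
M_R = c_u·L_a·R = 26·25.50·18.9 = 12530.1 kN·m/m
M_D = W·d = 3149·7.49 = 23586.0 kN·m/m
FS = M_R / M_D = 12530.1 / 23586.0 = 0.531

FS = 0.53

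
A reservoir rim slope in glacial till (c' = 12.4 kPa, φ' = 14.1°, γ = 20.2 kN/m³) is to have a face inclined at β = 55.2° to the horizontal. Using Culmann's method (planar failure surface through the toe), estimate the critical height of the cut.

Culmann's analysis gives the critical failure plane at α_cr = (β + φ')/2 = (55.2 + 14.1)/2 = 34.6°, and the critical height
H_c = (4c'/γ) · sinβ cosφ' / [1 − cos(β − φ')]
    = (4·12.4/20.2) · sin55.2°·cos14.1° / [1 − cos(41.1°)]
    = 2.455 · 0.8211·0.9699 / [1 − 0.7536]
    = 2.455 · 0.7964 / 0.2464
    = 7.94 m

H_c = 7.94 m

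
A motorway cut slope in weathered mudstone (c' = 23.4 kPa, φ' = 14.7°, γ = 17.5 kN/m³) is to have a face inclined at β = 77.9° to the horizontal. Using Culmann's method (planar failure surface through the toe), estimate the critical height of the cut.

H_c = 9.21 m

Culmann's analysis gives the critical failure plane at α_cr = (β + φ')/2 = (77.9 + 14.7)/2 = 46.3°, and the critical height
H_c = (4c'/γ) · sinβ cosφ' / [1 − cos(β − φ')]
    = (4·23.4/17.5) · sin77.9°·cos14.7° / [1 − cos(63.2°)]
    = 5.349 · 0.9778·0.9673 / [1 − 0.4509]
    = 5.349 · 0.9458 / 0.5491
    = 9.21 m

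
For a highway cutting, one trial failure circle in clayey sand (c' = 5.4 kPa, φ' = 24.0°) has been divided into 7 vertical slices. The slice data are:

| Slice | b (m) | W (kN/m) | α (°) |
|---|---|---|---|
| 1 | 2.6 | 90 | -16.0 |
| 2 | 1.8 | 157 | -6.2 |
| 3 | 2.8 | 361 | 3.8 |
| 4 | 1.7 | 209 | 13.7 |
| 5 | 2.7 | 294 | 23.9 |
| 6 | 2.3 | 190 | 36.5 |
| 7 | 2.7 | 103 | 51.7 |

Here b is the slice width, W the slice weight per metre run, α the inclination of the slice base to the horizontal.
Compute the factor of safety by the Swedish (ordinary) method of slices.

FS = 1.97

Ordinary method of slices: FS = Σ[c'·Δl_i + (W_i cosα_i)·tanφ'] / Σ W_i sinα_i, with Δl_i = b_i / cosα_i.
Slice 1: Δl = 2.6/cos(-16.0°) = 2.705 m; N'_1 = 90·cos(-16.0°) = 86.5; c'Δl = 14.61; W sinα = -24.8
Slice 2: Δl = 1.8/cos(-6.2°) = 1.811 m; N'_2 = 157·cos(-6.2°) = 156.1; c'Δl = 9.78; W sinα = -17.0
Slice 3: Δl = 2.8/cos3.8° = 2.806 m; N'_3 = 361·cos3.8° = 360.2; c'Δl = 15.15; W sinα = 23.9
Slice 4: Δl = 1.7/cos13.7° = 1.750 m; N'_4 = 209·cos13.7° = 203.1; c'Δl = 9.45; W sinα = 49.5
Slice 5: Δl = 2.7/cos23.9° = 2.953 m; N'_5 = 294·cos23.9° = 268.8; c'Δl = 15.95; W sinα = 119.1
Slice 6: Δl = 2.3/cos36.5° = 2.861 m; N'_6 = 190·cos36.5° = 152.7; c'Δl = 15.45; W sinα = 113.0
Slice 7: Δl = 2.7/cos51.7° = 4.356 m; N'_7 = 103·cos51.7° = 63.8; c'Δl = 23.52; W sinα = 80.8
Σc'Δl = 103.9 kN/m; ΣN' = 1291.2 kN/m; ΣW sinα = 344.6 kN/m
Resisting = 103.9 + 1291.2·tan24.0° = 103.9 + 574.9 = 678.8 kN/m
FS = 678.8 / 344.6 = 1.970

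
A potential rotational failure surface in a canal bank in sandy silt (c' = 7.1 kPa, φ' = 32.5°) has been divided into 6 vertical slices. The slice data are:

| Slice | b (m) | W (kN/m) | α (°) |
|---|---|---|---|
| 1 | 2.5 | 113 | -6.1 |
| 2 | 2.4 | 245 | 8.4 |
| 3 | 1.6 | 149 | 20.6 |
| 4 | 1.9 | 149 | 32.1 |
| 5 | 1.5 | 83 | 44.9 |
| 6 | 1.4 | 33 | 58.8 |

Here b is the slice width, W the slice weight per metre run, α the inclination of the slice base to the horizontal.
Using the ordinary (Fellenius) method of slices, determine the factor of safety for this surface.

Ordinary method of slices: FS = Σ[c'·Δl_i + (W_i cosα_i)·tanφ'] / Σ W_i sinα_i, with Δl_i = b_i / cosα_i.
Slice 1: Δl = 2.5/cos(-6.1°) = 2.514 m; N'_1 = 113·cos(-6.1°) = 112.4; c'Δl = 17.85; W sinα = -12.0
Slice 2: Δl = 2.4/cos8.4° = 2.426 m; N'_2 = 245·cos8.4° = 242.4; c'Δl = 17.22; W sinα = 35.8
Slice 3: Δl = 1.6/cos20.6° = 1.709 m; N'_3 = 149·cos20.6° = 139.5; c'Δl = 12.14; W sinα = 52.4
Slice 4: Δl = 1.9/cos32.1° = 2.243 m; N'_4 = 149·cos32.1° = 126.2; c'Δl = 15.92; W sinα = 79.2
Slice 5: Δl = 1.5/cos44.9° = 2.118 m; N'_5 = 83·cos44.9° = 58.8; c'Δl = 15.04; W sinα = 58.6
Slice 6: Δl = 1.4/cos58.8° = 2.703 m; N'_6 = 33·cos58.8° = 17.1; c'Δl = 19.19; W sinα = 28.2
Σc'Δl = 97.4 kN/m; ΣN' = 696.3 kN/m; ΣW sinα = 242.2 kN/m
Resisting = 97.4 + 696.3·tan32.5° = 97.4 + 443.6 = 541.0 kN/m
FS = 541.0 / 242.2 = 2.234

FS = 2.23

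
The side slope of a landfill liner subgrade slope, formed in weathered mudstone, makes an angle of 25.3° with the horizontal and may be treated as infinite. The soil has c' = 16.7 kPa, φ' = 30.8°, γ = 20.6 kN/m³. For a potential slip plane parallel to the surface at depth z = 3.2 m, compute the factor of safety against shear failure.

For an infinite slope with a slip plane parallel to the surface (no pore pressure): FS = [c' + γz cos²β tanφ'] / [γz sinβ cosβ].
γz = 20.6·3.2 = 65.92 kN/m²
Numerator = 16.7 + 65.92·cos²25.3°·tan30.8° = 16.7 + 65.92·0.8174·0.5961 = 48.819 kPa
Denominator = 65.92·sin25.3°·cos25.3° = 65.92·0.4274·0.9041 = 25.469 kPa
FS = 48.819 / 25.469 = 1.917

FS = 1.92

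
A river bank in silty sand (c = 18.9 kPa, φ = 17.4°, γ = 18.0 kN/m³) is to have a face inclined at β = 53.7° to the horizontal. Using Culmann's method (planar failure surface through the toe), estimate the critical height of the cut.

Culmann's analysis gives the critical failure plane at α_cr = (β + φ)/2 = (53.7 + 17.4)/2 = 35.5°, and the critical height
H_c = (4c/γ) · sinβ cosφ / [1 − cos(β − φ)]
    = (4·18.9/18.0) · sin53.7°·cos17.4° / [1 − cos(36.3°)]
    = 4.200 · 0.8059·0.9542 / [1 − 0.8059]
    = 4.200 · 0.7690 / 0.1941
    = 16.64 m

H_c = 16.64 m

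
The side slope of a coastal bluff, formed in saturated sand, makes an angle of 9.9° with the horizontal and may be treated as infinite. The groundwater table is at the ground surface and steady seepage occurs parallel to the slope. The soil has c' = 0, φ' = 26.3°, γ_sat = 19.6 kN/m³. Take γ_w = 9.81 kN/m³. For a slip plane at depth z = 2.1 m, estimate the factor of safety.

FS = 1.41

With seepage parallel to the slope and the water table at the surface, the effective normal stress on the slip plane uses the buoyant unit weight γ' = γ_sat − γ_w while the driving shear stress uses γ_sat:
FS = [c' + γ' z cos²β tanφ'] / [γ_sat z sinβ cosβ]
(For c' = 0 this reduces to FS = (γ'/γ_sat)·tanφ'/tanβ.)
γ' = 19.6 − 9.81 = 9.79 kN/m³
Numerator = 0.0 + 9.79·2.1·cos²9.9°·tan26.3° = 0.0 + 9.79·2.1·0.9704·0.4942 = 9.861 kPa
Denominator = 19.6·2.1·sin9.9°·cos9.9° = 19.6·2.1·0.1719·0.9851 = 6.971 kPa
FS = 9.861 / 6.971 = 1.414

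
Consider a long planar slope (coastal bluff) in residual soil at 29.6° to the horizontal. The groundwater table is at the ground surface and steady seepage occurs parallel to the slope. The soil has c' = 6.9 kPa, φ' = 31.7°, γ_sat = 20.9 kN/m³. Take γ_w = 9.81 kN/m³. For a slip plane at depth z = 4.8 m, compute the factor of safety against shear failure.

FS = 0.74

With seepage parallel to the slope and the water table at the surface, the effective normal stress on the slip plane uses the buoyant unit weight γ' = γ_sat − γ_w while the driving shear stress uses γ_sat:
FS = [c' + γ' z cos²β tanφ'] / [γ_sat z sinβ cosβ]
γ' = 20.9 − 9.81 = 11.09 kN/m³
Numerator = 6.9 + 11.09·4.8·cos²29.6°·tan31.7° = 6.9 + 11.09·4.8·0.7560·0.6176 = 31.756 kPa
Denominator = 20.9·4.8·sin29.6°·cos29.6° = 20.9·4.8·0.4939·0.8695 = 43.085 kPa
FS = 31.756 / 43.085 = 0.737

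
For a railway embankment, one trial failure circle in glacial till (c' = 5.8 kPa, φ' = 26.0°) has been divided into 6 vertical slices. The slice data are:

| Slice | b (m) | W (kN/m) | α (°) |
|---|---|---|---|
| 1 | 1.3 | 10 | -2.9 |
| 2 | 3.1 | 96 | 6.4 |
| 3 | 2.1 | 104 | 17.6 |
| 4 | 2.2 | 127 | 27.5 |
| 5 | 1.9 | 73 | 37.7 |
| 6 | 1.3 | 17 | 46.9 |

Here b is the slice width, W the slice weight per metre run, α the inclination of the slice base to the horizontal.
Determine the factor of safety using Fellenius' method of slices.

FS = 1.69

Ordinary method of slices: FS = Σ[c'·Δl_i + (W_i cosα_i)·tanφ'] / Σ W_i sinα_i, with Δl_i = b_i / cosα_i.
Slice 1: Δl = 1.3/cos(-2.9°) = 1.302 m; N'_1 = 10·cos(-2.9°) = 10.0; c'Δl = 7.55; W sinα = -0.5
Slice 2: Δl = 3.1/cos6.4° = 3.119 m; N'_2 = 96·cos6.4° = 95.4; c'Δl = 18.09; W sinα = 10.7
Slice 3: Δl = 2.1/cos17.6° = 2.203 m; N'_3 = 104·cos17.6° = 99.1; c'Δl = 12.78; W sinα = 31.4
Slice 4: Δl = 2.2/cos27.5° = 2.480 m; N'_4 = 127·cos27.5° = 112.7; c'Δl = 14.39; W sinα = 58.6
Slice 5: Δl = 1.9/cos37.7° = 2.401 m; N'_5 = 73·cos37.7° = 57.8; c'Δl = 13.93; W sinα = 44.6
Slice 6: Δl = 1.3/cos46.9° = 1.903 m; N'_6 = 17·cos46.9° = 11.6; c'Δl = 11.04; W sinα = 12.4
Σc'Δl = 77.8 kN/m; ΣN' = 386.5 kN/m; ΣW sinα = 157.3 kN/m
Resisting = 77.8 + 386.5·tan26.0° = 77.8 + 188.5 = 266.3 kN/m
FS = 266.3 / 157.3 = 1.693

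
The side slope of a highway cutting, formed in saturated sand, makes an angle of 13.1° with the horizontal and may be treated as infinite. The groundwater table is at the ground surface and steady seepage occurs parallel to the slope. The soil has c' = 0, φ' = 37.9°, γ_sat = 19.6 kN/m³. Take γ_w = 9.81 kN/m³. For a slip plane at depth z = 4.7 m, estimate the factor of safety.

FS = 1.67

With seepage parallel to the slope and the water table at the surface, the effective normal stress on the slip plane uses the buoyant unit weight γ' = γ_sat − γ_w while the driving shear stress uses γ_sat:
FS = [c' + γ' z cos²β tanφ'] / [γ_sat z sinβ cosβ]
(For c' = 0 this reduces to FS = (γ'/γ_sat)·tanφ'/tanβ.)
γ' = 19.6 − 9.81 = 9.79 kN/m³
Numerator = 0.0 + 9.79·4.7·cos²13.1°·tan37.9° = 0.0 + 9.79·4.7·0.9486·0.7785 = 33.980 kPa
Denominator = 19.6·4.7·sin13.1°·cos13.1° = 19.6·4.7·0.2267·0.9740 = 20.336 kPa
FS = 33.980 / 20.336 = 1.671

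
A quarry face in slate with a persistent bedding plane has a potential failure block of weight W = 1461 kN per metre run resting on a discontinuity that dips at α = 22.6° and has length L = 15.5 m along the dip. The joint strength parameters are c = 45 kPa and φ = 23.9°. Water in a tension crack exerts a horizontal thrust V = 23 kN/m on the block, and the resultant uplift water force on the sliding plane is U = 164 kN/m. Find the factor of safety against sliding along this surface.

Resolving the block weight along and normal to the plane and applying the Mohr–Coulomb strength on the joint:
N' = W cosα − U − V sinα = 1461·cos22.6° − 164 − 23·sin22.6° = 1176.0 kN/m
Driving force T = W sinα + V cosα = 1461·sin22.6° + 23·cos22.6° = 582.7 kN/m
Resisting force R = c·L + N'·tanφ = 45·15.5 + 1176.0·tan23.9° = 697.5 + 521.1 = 1218.6 kN/m
FS = R / T = 1218.6 / 582.7 = 2.091

FS = 2.09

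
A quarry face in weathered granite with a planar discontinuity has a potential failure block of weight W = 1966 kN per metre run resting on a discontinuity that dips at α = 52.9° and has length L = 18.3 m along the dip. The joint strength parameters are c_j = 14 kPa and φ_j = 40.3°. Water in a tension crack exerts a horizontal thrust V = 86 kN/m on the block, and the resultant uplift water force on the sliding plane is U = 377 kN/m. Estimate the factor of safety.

FS = 0.55

Resolving the block weight along and normal to the plane and applying the Mohr–Coulomb strength on the joint:
N' = W cosα − U − V sinα = 1966·cos52.9° − 377 − 86·sin52.9° = 740.3 kN/m
Driving force T = W sinα + V cosα = 1966·sin52.9° + 86·cos52.9° = 1619.9 kN/m
Resisting force R = c_j·L + N'·tanφ_j = 14·18.3 + 740.3·tan40.3° = 256.2 + 627.8 = 884.0 kN/m
FS = R / T = 884.0 / 1619.9 = 0.546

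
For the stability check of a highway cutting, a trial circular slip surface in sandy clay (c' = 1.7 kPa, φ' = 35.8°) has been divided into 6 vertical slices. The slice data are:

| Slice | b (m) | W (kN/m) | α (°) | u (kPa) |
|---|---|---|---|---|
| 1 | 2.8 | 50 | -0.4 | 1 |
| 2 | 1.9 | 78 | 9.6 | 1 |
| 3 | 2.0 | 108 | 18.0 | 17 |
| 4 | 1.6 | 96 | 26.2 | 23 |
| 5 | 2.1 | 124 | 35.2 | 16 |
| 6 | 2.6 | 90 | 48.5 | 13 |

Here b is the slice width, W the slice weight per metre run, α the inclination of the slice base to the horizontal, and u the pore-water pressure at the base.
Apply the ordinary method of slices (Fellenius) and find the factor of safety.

Ordinary method of slices: FS = Σ[c'·Δl_i + (W_i cosα_i − u_i·Δl_i)·tanφ'] / Σ W_i sinα_i, with Δl_i = b_i / cosα_i.
Slice 1: Δl = 2.8/cos(-0.4°) = 2.800 m; N'_1 = 50·cos(-0.4°) − 1·2.800 = 47.2; c'Δl = 4.76; W sinα = -0.3
Slice 2: Δl = 1.9/cos9.6° = 1.927 m; N'_2 = 78·cos9.6° − 1·1.927 = 75.0; c'Δl = 3.28; W sinα = 13.0
Slice 3: Δl = 2.0/cos18.0° = 2.103 m; N'_3 = 108·cos18.0° − 17·2.103 = 67.0; c'Δl = 3.57; W sinα = 33.4
Slice 4: Δl = 1.6/cos26.2° = 1.783 m; N'_4 = 96·cos26.2° − 23·1.783 = 45.1; c'Δl = 3.03; W sinα = 42.4
Slice 5: Δl = 2.1/cos35.2° = 2.570 m; N'_5 = 124·cos35.2° − 16·2.570 = 60.2; c'Δl = 4.37; W sinα = 71.5
Slice 6: Δl = 2.6/cos48.5° = 3.924 m; N'_6 = 90·cos48.5° − 13·3.924 = 8.6; c'Δl = 6.67; W sinα = 67.4
Σc'Δl = 25.7 kN/m; ΣN' = 303.1 kN/m; ΣW sinα = 227.3 kN/m
Resisting = 25.7 + 303.1·tan35.8° = 25.7 + 218.6 = 244.3 kN/m
FS = 244.3 / 227.3 = 1.075

FS = 1.07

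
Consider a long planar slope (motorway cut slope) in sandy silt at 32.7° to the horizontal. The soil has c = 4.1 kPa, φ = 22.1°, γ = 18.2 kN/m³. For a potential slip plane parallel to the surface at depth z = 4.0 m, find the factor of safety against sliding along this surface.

For an infinite slope with a slip plane parallel to the surface (no pore pressure): FS = [c + γz cos²β tanφ] / [γz sinβ cosβ].
γz = 18.2·4.0 = 72.80 kN/m²
Numerator = 4.1 + 72.80·cos²32.7°·tan22.1° = 4.1 + 72.80·0.7081·0.4061 = 25.033 kPa
Denominator = 72.80·sin32.7°·cos32.7° = 72.80·0.5402·0.8415 = 33.096 kPa
FS = 25.033 / 33.096 = 0.756

FS = 0.76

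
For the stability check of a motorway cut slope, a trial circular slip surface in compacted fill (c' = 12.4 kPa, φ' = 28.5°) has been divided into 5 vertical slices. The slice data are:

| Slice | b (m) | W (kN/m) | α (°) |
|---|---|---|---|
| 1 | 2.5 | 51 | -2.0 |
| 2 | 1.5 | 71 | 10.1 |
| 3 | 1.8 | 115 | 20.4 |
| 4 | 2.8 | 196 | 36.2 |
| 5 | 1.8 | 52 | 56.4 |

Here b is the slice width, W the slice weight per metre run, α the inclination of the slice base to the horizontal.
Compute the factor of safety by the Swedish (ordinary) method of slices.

Ordinary method of slices: FS = Σ[c'·Δl_i + (W_i cosα_i)·tanφ'] / Σ W_i sinα_i, with Δl_i = b_i / cosα_i.
Slice 1: Δl = 2.5/cos(-2.0°) = 2.502 m; N'_1 = 51·cos(-2.0°) = 51.0; c'Δl = 31.02; W sinα = -1.8
Slice 2: Δl = 1.5/cos10.1° = 1.524 m; N'_2 = 71·cos10.1° = 69.9; c'Δl = 18.89; W sinα = 12.5
Slice 3: Δl = 1.8/cos20.4° = 1.920 m; N'_3 = 115·cos20.4° = 107.8; c'Δl = 23.81; W sinα = 40.1
Slice 4: Δl = 2.8/cos36.2° = 3.470 m; N'_4 = 196·cos36.2° = 158.2; c'Δl = 43.03; W sinα = 115.8
Slice 5: Δl = 1.8/cos56.4° = 3.253 m; N'_5 = 52·cos56.4° = 28.8; c'Δl = 40.33; W sinα = 43.3
Σc'Δl = 157.1 kN/m; ΣN' = 415.6 kN/m; ΣW sinα = 209.8 kN/m
Resisting = 157.1 + 415.6·tan28.5° = 157.1 + 225.7 = 382.7 kN/m
FS = 382.7 / 209.8 = 1.824

FS = 1.82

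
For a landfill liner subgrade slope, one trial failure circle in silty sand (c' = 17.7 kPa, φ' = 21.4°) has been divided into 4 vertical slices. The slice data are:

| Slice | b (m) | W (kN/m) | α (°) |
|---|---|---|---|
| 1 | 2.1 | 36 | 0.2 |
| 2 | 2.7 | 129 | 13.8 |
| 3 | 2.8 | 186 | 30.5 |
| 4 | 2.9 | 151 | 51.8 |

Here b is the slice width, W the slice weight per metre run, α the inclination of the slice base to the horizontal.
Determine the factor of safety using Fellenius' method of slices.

Ordinary method of slices: FS = Σ[c'·Δl_i + (W_i cosα_i)·tanφ'] / Σ W_i sinα_i, with Δl_i = b_i / cosα_i.
Slice 1: Δl = 2.1/cos0.2° = 2.100 m; N'_1 = 36·cos0.2° = 36.0; c'Δl = 37.17; W sinα = 0.1
Slice 2: Δl = 2.7/cos13.8° = 2.780 m; N'_2 = 129·cos13.8° = 125.3; c'Δl = 49.21; W sinα = 30.8
Slice 3: Δl = 2.8/cos30.5° = 3.250 m; N'_3 = 186·cos30.5° = 160.3; c'Δl = 57.52; W sinα = 94.4
Slice 4: Δl = 2.9/cos51.8° = 4.689 m; N'_4 = 151·cos51.8° = 93.4; c'Δl = 83.00; W sinα = 118.7
Σc'Δl = 226.9 kN/m; ΣN' = 414.9 kN/m; ΣW sinα = 244.0 kN/m
Resisting = 226.9 + 414.9·tan21.4° = 226.9 + 162.6 = 389.5 kN/m
FS = 389.5 / 244.0 = 1.597

FS = 1.60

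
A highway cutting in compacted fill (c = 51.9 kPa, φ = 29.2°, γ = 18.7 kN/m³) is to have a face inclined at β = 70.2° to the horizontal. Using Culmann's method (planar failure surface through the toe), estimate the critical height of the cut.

Culmann's analysis gives the critical failure plane at α_cr = (β + φ)/2 = (70.2 + 29.2)/2 = 49.7°, and the critical height
H_c = (4c/γ) · sinβ cosφ / [1 − cos(β − φ)]
    = (4·51.9/18.7) · sin70.2°·cos29.2° / [1 − cos(41.0°)]
    = 11.102 · 0.9409·0.8729 / [1 − 0.7547]
    = 11.102 · 0.8213 / 0.2453
    = 37.17 m

H_c = 37.17 m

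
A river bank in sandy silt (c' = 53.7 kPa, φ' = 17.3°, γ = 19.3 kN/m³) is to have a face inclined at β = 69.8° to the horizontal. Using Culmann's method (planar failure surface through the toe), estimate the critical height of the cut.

H_c = 25.49 m

Culmann's analysis gives the critical failure plane at α_cr = (β + φ')/2 = (69.8 + 17.3)/2 = 43.5°, and the critical height
H_c = (4c'/γ) · sinβ cosφ' / [1 − cos(β − φ')]
    = (4·53.7/19.3) · sin69.8°·cos17.3° / [1 − cos(52.5°)]
    = 11.130 · 0.9385·0.9548 / [1 − 0.6088]
    = 11.130 · 0.8960 / 0.3912
    = 25.49 m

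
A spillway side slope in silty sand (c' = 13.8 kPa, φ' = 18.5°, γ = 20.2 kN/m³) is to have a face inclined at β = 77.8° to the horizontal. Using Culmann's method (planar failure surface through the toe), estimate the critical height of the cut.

Culmann's analysis gives the critical failure plane at α_cr = (β + φ')/2 = (77.8 + 18.5)/2 = 48.1°, and the critical height
H_c = (4c'/γ) · sinβ cosφ' / [1 − cos(β − φ')]
    = (4·13.8/20.2) · sin77.8°·cos18.5° / [1 − cos(59.3°)]
    = 2.733 · 0.9774·0.9483 / [1 − 0.5105]
    = 2.733 · 0.9269 / 0.4895
    = 5.17 m

H_c = 5.17 m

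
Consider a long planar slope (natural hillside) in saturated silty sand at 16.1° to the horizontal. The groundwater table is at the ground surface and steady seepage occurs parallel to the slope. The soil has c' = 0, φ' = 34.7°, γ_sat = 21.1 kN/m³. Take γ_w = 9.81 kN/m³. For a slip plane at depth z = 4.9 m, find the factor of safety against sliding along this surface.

With seepage parallel to the slope and the water table at the surface, the effective normal stress on the slip plane uses the buoyant unit weight γ' = γ_sat − γ_w while the driving shear stress uses γ_sat:
FS = [c' + γ' z cos²β tanφ'] / [γ_sat z sinβ cosβ]
(For c' = 0 this reduces to FS = (γ'/γ_sat)·tanφ'/tanβ.)
γ' = 21.1 − 9.81 = 11.29 kN/m³
Numerator = 0.0 + 11.29·4.9·cos²16.1°·tan34.7° = 0.0 + 11.29·4.9·0.9231·0.6924 = 35.360 kPa
Denominator = 21.1·4.9·sin16.1°·cos16.1° = 21.1·4.9·0.2773·0.9608 = 27.547 kPa
FS = 35.360 / 27.547 = 1.284

FS = 1.28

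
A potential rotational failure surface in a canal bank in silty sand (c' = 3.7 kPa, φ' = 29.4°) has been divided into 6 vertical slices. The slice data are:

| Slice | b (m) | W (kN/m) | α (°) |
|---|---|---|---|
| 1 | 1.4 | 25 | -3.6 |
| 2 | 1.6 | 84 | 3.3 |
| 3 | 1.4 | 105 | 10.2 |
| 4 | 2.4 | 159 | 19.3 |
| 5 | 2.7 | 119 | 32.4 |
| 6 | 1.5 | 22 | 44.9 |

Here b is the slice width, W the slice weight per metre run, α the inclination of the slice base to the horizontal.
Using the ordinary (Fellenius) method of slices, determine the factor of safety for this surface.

Ordinary method of slices: FS = Σ[c'·Δl_i + (W_i cosα_i)·tanφ'] / Σ W_i sinα_i, with Δl_i = b_i / cosα_i.
Slice 1: Δl = 1.4/cos(-3.6°) = 1.403 m; N'_1 = 25·cos(-3.6°) = 25.0; c'Δl = 5.19; W sinα = -1.6
Slice 2: Δl = 1.6/cos3.3° = 1.603 m; N'_2 = 84·cos3.3° = 83.9; c'Δl = 5.93; W sinα = 4.8
Slice 3: Δl = 1.4/cos10.2° = 1.422 m; N'_3 = 105·cos10.2° = 103.3; c'Δl = 5.26; W sinα = 18.6
Slice 4: Δl = 2.4/cos19.3° = 2.543 m; N'_4 = 159·cos19.3° = 150.1; c'Δl = 9.41; W sinα = 52.6
Slice 5: Δl = 2.7/cos32.4° = 3.198 m; N'_5 = 119·cos32.4° = 100.5; c'Δl = 11.83; W sinα = 63.8
Slice 6: Δl = 1.5/cos44.9° = 2.118 m; N'_6 = 22·cos44.9° = 15.6; c'Δl = 7.84; W sinα = 15.5
Σc'Δl = 45.5 kN/m; ΣN' = 478.3 kN/m; ΣW sinα = 153.7 kN/m
Resisting = 45.5 + 478.3·tan29.4° = 45.5 + 269.5 = 315.0 kN/m
FS = 315.0 / 153.7 = 2.049

FS = 2.05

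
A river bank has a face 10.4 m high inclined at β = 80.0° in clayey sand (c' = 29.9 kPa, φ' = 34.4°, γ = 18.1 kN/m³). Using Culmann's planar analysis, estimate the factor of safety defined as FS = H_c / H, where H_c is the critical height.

H_c = (4c'/γ) · sinβ cosφ' / [1 − cos(β − φ')]
    = (4·29.9/18.1) · sin80.0°·cos34.4° / [1 − cos45.6°]
    = 6.608 · 0.8126 / 0.3003 = 17.88 m
FS = H_c / H = 17.88 / 10.4 = 1.719

FS = 1.72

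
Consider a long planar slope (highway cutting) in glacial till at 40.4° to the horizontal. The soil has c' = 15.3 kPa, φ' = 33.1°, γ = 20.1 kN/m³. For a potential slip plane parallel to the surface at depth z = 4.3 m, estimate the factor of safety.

For an infinite slope with a slip plane parallel to the surface (no pore pressure): FS = [c' + γz cos²β tanφ'] / [γz sinβ cosβ].
γz = 20.1·4.3 = 86.43 kN/m²
Numerator = 15.3 + 86.43·cos²40.4°·tan33.1° = 15.3 + 86.43·0.5799·0.6519 = 47.976 kPa
Denominator = 86.43·sin40.4°·cos40.4° = 86.43·0.6481·0.7615 = 42.659 kPa
FS = 47.976 / 42.659 = 1.125

FS = 1.12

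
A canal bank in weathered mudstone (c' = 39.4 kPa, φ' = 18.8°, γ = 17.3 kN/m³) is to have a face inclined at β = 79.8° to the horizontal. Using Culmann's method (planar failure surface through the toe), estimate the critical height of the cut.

H_c = 16.47 m

Culmann's analysis gives the critical failure plane at α_cr = (β + φ')/2 = (79.8 + 18.8)/2 = 49.3°, and the critical height
H_c = (4c'/γ) · sinβ cosφ' / [1 − cos(β − φ')]
    = (4·39.4/17.3) · sin79.8°·cos18.8° / [1 − cos(61.0°)]
    = 9.110 · 0.9842·0.9466 / [1 − 0.4848]
    = 9.110 · 0.9317 / 0.5152
    = 16.47 m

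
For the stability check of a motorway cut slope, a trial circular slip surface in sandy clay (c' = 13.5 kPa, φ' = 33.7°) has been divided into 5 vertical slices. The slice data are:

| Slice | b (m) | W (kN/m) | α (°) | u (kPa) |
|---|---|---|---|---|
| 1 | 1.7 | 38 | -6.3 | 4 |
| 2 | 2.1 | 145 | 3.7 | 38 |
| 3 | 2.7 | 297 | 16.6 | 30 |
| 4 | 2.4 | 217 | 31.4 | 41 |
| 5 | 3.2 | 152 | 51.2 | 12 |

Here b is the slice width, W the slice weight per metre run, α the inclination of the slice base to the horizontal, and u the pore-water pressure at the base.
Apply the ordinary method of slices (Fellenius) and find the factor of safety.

Ordinary method of slices: FS = Σ[c'·Δl_i + (W_i cosα_i − u_i·Δl_i)·tanφ'] / Σ W_i sinα_i, with Δl_i = b_i / cosα_i.
Slice 1: Δl = 1.7/cos(-6.3°) = 1.710 m; N'_1 = 38·cos(-6.3°) − 4·1.710 = 30.9; c'Δl = 23.09; W sinα = -4.2
Slice 2: Δl = 2.1/cos3.7° = 2.104 m; N'_2 = 145·cos3.7° − 38·2.104 = 64.7; c'Δl = 28.41; W sinα = 9.4
Slice 3: Δl = 2.7/cos16.6° = 2.817 m; N'_3 = 297·cos16.6° − 30·2.817 = 200.1; c'Δl = 38.04; W sinα = 84.8
Slice 4: Δl = 2.4/cos31.4° = 2.812 m; N'_4 = 217·cos31.4° − 41·2.812 = 69.9; c'Δl = 37.96; W sinα = 113.1
Slice 5: Δl = 3.2/cos51.2° = 5.107 m; N'_5 = 152·cos51.2° − 12·5.107 = 34.0; c'Δl = 68.94; W sinα = 118.5
Σc'Δl = 196.4 kN/m; ΣN' = 399.7 kN/m; ΣW sinα = 321.6 kN/m
Resisting = 196.4 + 399.7·tan33.7° = 196.4 + 266.5 = 463.0 kN/m
FS = 463.0 / 321.6 = 1.440

FS = 1.44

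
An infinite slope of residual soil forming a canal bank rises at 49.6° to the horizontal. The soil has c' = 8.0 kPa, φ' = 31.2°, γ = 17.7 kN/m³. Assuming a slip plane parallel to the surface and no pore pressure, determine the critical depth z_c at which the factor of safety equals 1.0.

Setting FS = 1.00 in FS = [c' + γz cos²β tanφ'] / [γz sinβ cosβ] and solving for z:
z = c' / [γ cosβ (FS·sinβ − cosβ·tanφ')]
  = 8.0 / [17.7·cos49.6°·(1.00·sin49.6° − cos49.6°·tan31.2°)]
  = 8.0 / [17.7·0.6481·(1.00·0.7615 − 0.6481·0.6056)]
  = 8.0 / 4.2333 = 1.890 m

z_c = 1.89 m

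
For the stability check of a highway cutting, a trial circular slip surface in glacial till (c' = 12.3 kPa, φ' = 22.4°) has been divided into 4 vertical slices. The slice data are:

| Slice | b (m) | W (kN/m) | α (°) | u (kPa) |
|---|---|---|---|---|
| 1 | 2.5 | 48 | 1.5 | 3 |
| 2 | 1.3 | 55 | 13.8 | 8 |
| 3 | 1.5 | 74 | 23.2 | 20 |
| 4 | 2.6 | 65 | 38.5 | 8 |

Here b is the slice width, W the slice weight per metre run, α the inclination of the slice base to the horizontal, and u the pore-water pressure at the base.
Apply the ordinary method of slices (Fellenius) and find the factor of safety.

Ordinary method of slices: FS = Σ[c'·Δl_i + (W_i cosα_i − u_i·Δl_i)·tanφ'] / Σ W_i sinα_i, with Δl_i = b_i / cosα_i.
Slice 1: Δl = 2.5/cos1.5° = 2.501 m; N'_1 = 48·cos1.5° − 3·2.501 = 40.5; c'Δl = 30.76; W sinα = 1.3
Slice 2: Δl = 1.3/cos13.8° = 1.339 m; N'_2 = 55·cos13.8° − 8·1.339 = 42.7; c'Δl = 16.47; W sinα = 13.1
Slice 3: Δl = 1.5/cos23.2° = 1.632 m; N'_3 = 74·cos23.2° − 20·1.632 = 35.4; c'Δl = 20.07; W sinα = 29.2
Slice 4: Δl = 2.6/cos38.5° = 3.322 m; N'_4 = 65·cos38.5° − 8·3.322 = 24.3; c'Δl = 40.86; W sinα = 40.5
Σc'Δl = 108.2 kN/m; ΣN' = 142.9 kN/m; ΣW sinα = 84.0 kN/m
Resisting = 108.2 + 142.9·tan22.4° = 108.2 + 58.9 = 167.0 kN/m
FS = 167.0 / 84.0 = 1.989

FS = 1.99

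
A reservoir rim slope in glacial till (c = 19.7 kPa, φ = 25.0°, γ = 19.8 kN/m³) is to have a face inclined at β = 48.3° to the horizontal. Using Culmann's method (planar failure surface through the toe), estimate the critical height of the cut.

Culmann's analysis gives the critical failure plane at α_cr = (β + φ)/2 = (48.3 + 25.0)/2 = 36.6°, and the critical height
H_c = (4c/γ) · sinβ cosφ / [1 − cos(β − φ)]
    = (4·19.7/19.8) · sin48.3°·cos25.0° / [1 − cos(23.3°)]
    = 3.980 · 0.7466·0.9063 / [1 − 0.9184]
    = 3.980 · 0.6767 / 0.0816
    = 33.02 m

H_c = 33.02 m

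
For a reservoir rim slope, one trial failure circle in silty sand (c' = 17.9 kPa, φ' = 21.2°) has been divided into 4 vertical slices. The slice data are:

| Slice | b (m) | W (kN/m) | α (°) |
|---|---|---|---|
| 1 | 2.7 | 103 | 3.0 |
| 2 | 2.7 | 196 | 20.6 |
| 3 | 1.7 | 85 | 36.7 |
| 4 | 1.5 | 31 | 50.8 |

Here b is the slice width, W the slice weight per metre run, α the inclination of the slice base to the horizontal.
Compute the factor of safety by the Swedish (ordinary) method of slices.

FS = 2.18

Ordinary method of slices: FS = Σ[c'·Δl_i + (W_i cosα_i)·tanφ'] / Σ W_i sinα_i, with Δl_i = b_i / cosα_i.
Slice 1: Δl = 2.7/cos3.0° = 2.704 m; N'_1 = 103·cos3.0° = 102.9; c'Δl = 48.40; W sinα = 5.4
Slice 2: Δl = 2.7/cos20.6° = 2.884 m; N'_2 = 196·cos20.6° = 183.5; c'Δl = 51.63; W sinα = 69.0
Slice 3: Δl = 1.7/cos36.7° = 2.120 m; N'_3 = 85·cos36.7° = 68.2; c'Δl = 37.95; W sinα = 50.8
Slice 4: Δl = 1.5/cos50.8° = 2.373 m; N'_4 = 31·cos50.8° = 19.6; c'Δl = 42.48; W sinα = 24.0
Σc'Δl = 180.5 kN/m; ΣN' = 374.1 kN/m; ΣW sinα = 149.2 kN/m
Resisting = 180.5 + 374.1·tan21.2° = 180.5 + 145.1 = 325.6 kN/m
FS = 325.6 / 149.2 = 2.182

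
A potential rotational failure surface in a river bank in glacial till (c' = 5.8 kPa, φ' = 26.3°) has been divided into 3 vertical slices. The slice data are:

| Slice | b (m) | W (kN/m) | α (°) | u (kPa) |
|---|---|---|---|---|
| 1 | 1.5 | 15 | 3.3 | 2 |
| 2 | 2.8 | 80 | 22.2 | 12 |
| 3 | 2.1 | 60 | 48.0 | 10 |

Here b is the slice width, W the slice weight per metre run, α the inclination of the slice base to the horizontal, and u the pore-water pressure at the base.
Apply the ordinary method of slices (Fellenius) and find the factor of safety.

Ordinary method of slices: FS = Σ[c'·Δl_i + (W_i cosα_i − u_i·Δl_i)·tanφ'] / Σ W_i sinα_i, with Δl_i = b_i / cosα_i.
Slice 1: Δl = 1.5/cos3.3° = 1.502 m; N'_1 = 15·cos3.3° − 2·1.502 = 12.0; c'Δl = 8.71; W sinα = 0.9
Slice 2: Δl = 2.8/cos22.2° = 3.024 m; N'_2 = 80·cos22.2° − 12·3.024 = 37.8; c'Δl = 17.54; W sinα = 30.2
Slice 3: Δl = 2.1/cos48.0° = 3.138 m; N'_3 = 60·cos48.0° − 10·3.138 = 8.8; c'Δl = 18.20; W sinα = 44.6
Σc'Δl = 44.5 kN/m; ΣN' = 58.5 kN/m; ΣW sinα = 75.7 kN/m
Resisting = 44.5 + 58.5·tan26.3° = 44.5 + 28.9 = 73.4 kN/m
FS = 73.4 / 75.7 = 0.970

FS = 0.97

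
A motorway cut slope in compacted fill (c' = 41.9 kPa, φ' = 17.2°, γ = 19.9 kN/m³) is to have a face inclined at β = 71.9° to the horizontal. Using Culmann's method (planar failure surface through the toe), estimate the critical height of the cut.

H_c = 18.12 m

Culmann's analysis gives the critical failure plane at α_cr = (β + φ')/2 = (71.9 + 17.2)/2 = 44.6°, and the critical height
H_c = (4c'/γ) · sinβ cosφ' / [1 − cos(β − φ')]
    = (4·41.9/19.9) · sin71.9°·cos17.2° / [1 − cos(54.7°)]
    = 8.422 · 0.9505·0.9553 / [1 − 0.5779]
    = 8.422 · 0.9080 / 0.4221
    = 18.12 m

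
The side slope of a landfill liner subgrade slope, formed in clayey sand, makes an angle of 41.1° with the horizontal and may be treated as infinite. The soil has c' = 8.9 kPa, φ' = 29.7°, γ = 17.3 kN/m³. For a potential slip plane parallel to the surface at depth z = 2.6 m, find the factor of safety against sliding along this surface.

FS = 1.05

For an infinite slope with a slip plane parallel to the surface (no pore pressure): FS = [c' + γz cos²β tanφ'] / [γz sinβ cosβ].
γz = 17.3·2.6 = 44.98 kN/m²
Numerator = 8.9 + 44.98·cos²41.1°·tan29.7° = 8.9 + 44.98·0.5679·0.5704 = 23.469 kPa
Denominator = 44.98·sin41.1°·cos41.1° = 44.98·0.6574·0.7536 = 22.282 kPa
FS = 23.469 / 22.282 = 1.053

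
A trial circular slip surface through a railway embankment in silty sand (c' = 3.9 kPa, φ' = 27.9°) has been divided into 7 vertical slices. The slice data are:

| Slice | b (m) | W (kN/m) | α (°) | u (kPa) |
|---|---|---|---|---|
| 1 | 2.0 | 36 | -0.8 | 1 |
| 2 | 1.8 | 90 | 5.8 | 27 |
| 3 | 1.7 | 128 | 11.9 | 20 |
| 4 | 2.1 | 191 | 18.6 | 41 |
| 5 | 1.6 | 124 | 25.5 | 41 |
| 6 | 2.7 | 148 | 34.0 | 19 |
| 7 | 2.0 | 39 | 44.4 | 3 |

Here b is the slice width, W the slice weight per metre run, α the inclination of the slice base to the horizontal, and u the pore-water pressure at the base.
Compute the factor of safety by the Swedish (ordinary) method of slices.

FS = 1.00

Ordinary method of slices: FS = Σ[c'·Δl_i + (W_i cosα_i − u_i·Δl_i)·tanφ'] / Σ W_i sinα_i, with Δl_i = b_i / cosα_i.
Slice 1: Δl = 2.0/cos(-0.8°) = 2.000 m; N'_1 = 36·cos(-0.8°) − 1·2.000 = 34.0; c'Δl = 7.80; W sinα = -0.5
Slice 2: Δl = 1.8/cos5.8° = 1.809 m; N'_2 = 90·cos5.8° − 27·1.809 = 40.7; c'Δl = 7.06; W sinα = 9.1
Slice 3: Δl = 1.7/cos11.9° = 1.737 m; N'_3 = 128·cos11.9° − 20·1.737 = 90.5; c'Δl = 6.78; W sinα = 26.4
Slice 4: Δl = 2.1/cos18.6° = 2.216 m; N'_4 = 191·cos18.6° − 41·2.216 = 90.2; c'Δl = 8.64; W sinα = 60.9
Slice 5: Δl = 1.6/cos25.5° = 1.773 m; N'_5 = 124·cos25.5° − 41·1.773 = 39.2; c'Δl = 6.91; W sinα = 53.4
Slice 6: Δl = 2.7/cos34.0° = 3.257 m; N'_6 = 148·cos34.0° − 19·3.257 = 60.8; c'Δl = 12.70; W sinα = 82.8
Slice 7: Δl = 2.0/cos44.4° = 2.799 m; N'_7 = 39·cos44.4° − 3·2.799 = 19.5; c'Δl = 10.92; W sinα = 27.3
Σc'Δl = 60.8 kN/m; ΣN' = 374.9 kN/m; ΣW sinα = 259.3 kN/m
Resisting = 60.8 + 374.9·tan27.9° = 60.8 + 198.5 = 259.3 kN/m
FS = 259.3 / 259.3 = 1.000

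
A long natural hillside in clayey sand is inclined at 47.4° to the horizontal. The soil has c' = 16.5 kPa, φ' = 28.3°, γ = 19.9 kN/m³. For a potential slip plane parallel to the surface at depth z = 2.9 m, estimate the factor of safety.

FS = 1.07

For an infinite slope with a slip plane parallel to the surface (no pore pressure): FS = [c' + γz cos²β tanφ'] / [γz sinβ cosβ].
γz = 19.9·2.9 = 57.71 kN/m²
Numerator = 16.5 + 57.71·cos²47.4°·tan28.3° = 16.5 + 57.71·0.4582·0.5384 = 30.737 kPa
Denominator = 57.71·sin47.4°·cos47.4° = 57.71·0.7361·0.6769 = 28.754 kPa
FS = 30.737 / 28.754 = 1.069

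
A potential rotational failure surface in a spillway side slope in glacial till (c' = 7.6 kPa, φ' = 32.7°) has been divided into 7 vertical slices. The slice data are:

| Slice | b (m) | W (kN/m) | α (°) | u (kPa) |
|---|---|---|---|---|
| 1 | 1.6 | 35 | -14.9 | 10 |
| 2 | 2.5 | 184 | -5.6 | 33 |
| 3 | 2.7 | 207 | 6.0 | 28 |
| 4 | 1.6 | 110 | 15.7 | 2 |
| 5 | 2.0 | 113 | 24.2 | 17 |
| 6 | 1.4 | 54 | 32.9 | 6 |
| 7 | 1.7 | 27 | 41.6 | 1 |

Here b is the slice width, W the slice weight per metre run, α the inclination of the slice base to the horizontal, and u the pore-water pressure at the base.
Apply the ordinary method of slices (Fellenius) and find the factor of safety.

Ordinary method of slices: FS = Σ[c'·Δl_i + (W_i cosα_i − u_i·Δl_i)·tanφ'] / Σ W_i sinα_i, with Δl_i = b_i / cosα_i.
Slice 1: Δl = 1.6/cos(-14.9°) = 1.656 m; N'_1 = 35·cos(-14.9°) − 10·1.656 = 17.3; c'Δl = 12.58; W sinα = -9.0
Slice 2: Δl = 2.5/cos(-5.6°) = 2.512 m; N'_2 = 184·cos(-5.6°) − 33·2.512 = 100.2; c'Δl = 19.09; W sinα = -18.0
Slice 3: Δl = 2.7/cos6.0° = 2.715 m; N'_3 = 207·cos6.0° − 28·2.715 = 129.8; c'Δl = 20.63; W sinα = 21.6
Slice 4: Δl = 1.6/cos15.7° = 1.662 m; N'_4 = 110·cos15.7° − 2·1.662 = 102.6; c'Δl = 12.63; W sinα = 29.8
Slice 5: Δl = 2.0/cos24.2° = 2.193 m; N'_5 = 113·cos24.2° − 17·2.193 = 65.8; c'Δl = 16.66; W sinα = 46.3
Slice 6: Δl = 1.4/cos32.9° = 1.667 m; N'_6 = 54·cos32.9° − 6·1.667 = 35.3; c'Δl = 12.67; W sinα = 29.3
Slice 7: Δl = 1.7/cos41.6° = 2.273 m; N'_7 = 27·cos41.6° − 1·2.273 = 17.9; c'Δl = 17.28; W sinα = 17.9
Σc'Δl = 111.6 kN/m; ΣN' = 469.0 kN/m; ΣW sinα = 118.0 kN/m
Resisting = 111.6 + 469.0·tan32.7° = 111.6 + 301.1 = 412.6 kN/m
FS = 412.6 / 118.0 = 3.496

FS = 3.50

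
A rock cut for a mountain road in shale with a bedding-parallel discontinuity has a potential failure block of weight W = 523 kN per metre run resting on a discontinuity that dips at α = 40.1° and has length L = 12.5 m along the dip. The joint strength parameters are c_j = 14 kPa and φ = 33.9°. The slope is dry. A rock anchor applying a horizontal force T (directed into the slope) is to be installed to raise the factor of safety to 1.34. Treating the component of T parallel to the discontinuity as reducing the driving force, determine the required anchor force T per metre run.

Resolving forces along and normal to the sliding plane, with the horizontal anchor force T adding T·sinα to the effective normal force and T·cosα acting up the plane against the driving force:
FS = [c_jL + (W cosα + T sinα) tanφ] / [W sinα − T cosα]
Without the anchor: N' = 400.1 kN/m, driving T_d = 336.9 kN/m, resisting R = 14·12.5 + 400.1·tan33.9° = 443.8 kN/m, FS = 1.32.
Setting FS = 1.34 and solving for T:
1.34·(336.9 − T cos40.1°) = 443.8 + T sin40.1°·tan33.9°
T·(sin40.1°·tan33.9° + 1.34·cos40.1°) = 1.34·336.9 − 443.8
T·(0.6441·0.6720 + 1.34·0.7649) = 451.4 − 443.8 = 7.6
T·1.4578 = 7.6
T = 5.2 kN/m

T = 5 kN/m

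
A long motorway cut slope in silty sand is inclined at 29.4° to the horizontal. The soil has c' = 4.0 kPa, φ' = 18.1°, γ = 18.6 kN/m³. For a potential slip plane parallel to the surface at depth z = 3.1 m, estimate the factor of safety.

For an infinite slope with a slip plane parallel to the surface (no pore pressure): FS = [c' + γz cos²β tanφ'] / [γz sinβ cosβ].
γz = 18.6·3.1 = 57.66 kN/m²
Numerator = 4.0 + 57.66·cos²29.4°·tan18.1° = 4.0 + 57.66·0.7590·0.3269 = 18.305 kPa
Denominator = 57.66·sin29.4°·cos29.4° = 57.66·0.4909·0.8712 = 24.660 kPa
FS = 18.305 / 24.660 = 0.742

FS = 0.74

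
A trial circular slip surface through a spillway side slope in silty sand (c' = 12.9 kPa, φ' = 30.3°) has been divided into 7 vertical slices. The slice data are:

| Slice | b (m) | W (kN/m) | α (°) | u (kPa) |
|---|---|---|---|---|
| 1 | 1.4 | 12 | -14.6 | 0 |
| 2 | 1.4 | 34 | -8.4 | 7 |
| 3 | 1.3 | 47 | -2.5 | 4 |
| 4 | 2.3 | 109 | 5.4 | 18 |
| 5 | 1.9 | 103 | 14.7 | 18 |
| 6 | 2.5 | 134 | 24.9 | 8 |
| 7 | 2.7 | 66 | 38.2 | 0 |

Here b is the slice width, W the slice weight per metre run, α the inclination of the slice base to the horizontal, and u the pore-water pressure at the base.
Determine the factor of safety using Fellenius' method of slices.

FS = 3.23

Ordinary method of slices: FS = Σ[c'·Δl_i + (W_i cosα_i − u_i·Δl_i)·tanφ'] / Σ W_i sinα_i, with Δl_i = b_i / cosα_i.
Slice 1: Δl = 1.4/cos(-14.6°) = 1.447 m; N'_1 = 12·cos(-14.6°) − 0·1.447 = 11.6; c'Δl = 18.66; W sinα = -3.0
Slice 2: Δl = 1.4/cos(-8.4°) = 1.415 m; N'_2 = 34·cos(-8.4°) − 7·1.415 = 23.7; c'Δl = 18.26; W sinα = -5.0
Slice 3: Δl = 1.3/cos(-2.5°) = 1.301 m; N'_3 = 47·cos(-2.5°) − 4·1.301 = 41.8; c'Δl = 16.79; W sinα = -2.1
Slice 4: Δl = 2.3/cos5.4° = 2.310 m; N'_4 = 109·cos5.4° − 18·2.310 = 66.9; c'Δl = 29.80; W sinα = 10.3
Slice 5: Δl = 1.9/cos14.7° = 1.964 m; N'_5 = 103·cos14.7° − 18·1.964 = 64.3; c'Δl = 25.34; W sinα = 26.1
Slice 6: Δl = 2.5/cos24.9° = 2.756 m; N'_6 = 134·cos24.9° − 8·2.756 = 99.5; c'Δl = 35.56; W sinα = 56.4
Slice 7: Δl = 2.7/cos38.2° = 3.436 m; N'_7 = 66·cos38.2° − 0·3.436 = 51.9; c'Δl = 44.32; W sinα = 40.8
Σc'Δl = 188.7 kN/m; ΣN' = 359.7 kN/m; ΣW sinα = 123.6 kN/m
Resisting = 188.7 + 359.7·tan30.3° = 188.7 + 210.2 = 398.9 kN/m
FS = 398.9 / 123.6 = 3.228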